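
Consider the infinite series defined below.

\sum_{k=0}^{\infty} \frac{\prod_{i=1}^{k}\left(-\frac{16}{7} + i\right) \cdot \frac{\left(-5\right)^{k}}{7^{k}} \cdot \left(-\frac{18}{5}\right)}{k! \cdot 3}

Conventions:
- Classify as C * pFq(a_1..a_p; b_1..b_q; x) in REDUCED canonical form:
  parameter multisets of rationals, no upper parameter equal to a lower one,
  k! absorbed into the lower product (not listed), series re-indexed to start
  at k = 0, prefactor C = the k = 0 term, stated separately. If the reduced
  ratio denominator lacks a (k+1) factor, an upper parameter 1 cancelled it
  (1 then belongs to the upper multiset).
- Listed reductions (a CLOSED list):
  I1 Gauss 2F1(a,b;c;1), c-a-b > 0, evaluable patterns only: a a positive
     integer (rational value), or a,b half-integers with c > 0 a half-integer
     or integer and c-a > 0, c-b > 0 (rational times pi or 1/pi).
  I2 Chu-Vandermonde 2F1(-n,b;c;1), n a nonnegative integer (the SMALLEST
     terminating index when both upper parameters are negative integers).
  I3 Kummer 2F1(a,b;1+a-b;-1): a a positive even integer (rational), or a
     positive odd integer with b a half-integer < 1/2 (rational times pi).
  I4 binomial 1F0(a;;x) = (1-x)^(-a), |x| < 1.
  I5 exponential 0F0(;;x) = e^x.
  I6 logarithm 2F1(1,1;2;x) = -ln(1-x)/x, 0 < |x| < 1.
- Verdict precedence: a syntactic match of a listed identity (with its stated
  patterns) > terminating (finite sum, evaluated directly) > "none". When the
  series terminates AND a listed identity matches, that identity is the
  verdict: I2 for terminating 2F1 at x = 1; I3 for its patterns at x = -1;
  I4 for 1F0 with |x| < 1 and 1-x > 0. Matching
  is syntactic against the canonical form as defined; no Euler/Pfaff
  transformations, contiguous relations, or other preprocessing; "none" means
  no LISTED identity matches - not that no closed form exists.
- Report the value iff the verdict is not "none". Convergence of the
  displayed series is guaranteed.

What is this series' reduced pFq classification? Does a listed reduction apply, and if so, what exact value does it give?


This is -\frac{6}{5} * 1F0(-\frac{9}{7}; -; -\frac{5}{7}) in reduced canonical form. Verdict (x = -\frac{5}{7}): the I4 binomial reduction applies (the 1F0 binomial series: exponent 9/7, x = -\frac{5}{7}). Exact value: \left(-\frac{6}{5}\right) \cdot \left(\frac{12}{7}\right)^{\frac{9}{7}}.

The tell: x = -\frac{5}{7} and the constant factors (prefactor -6/5) combine into one prefactor.
Adjacent-term ratio: r(k) = -\frac{5}{7} * (k-\frac{9}{7}) / [(k+1)] ; factor over Q: parameters, x = -\frac{5}{7}, and C = -\frac{6}{5}.


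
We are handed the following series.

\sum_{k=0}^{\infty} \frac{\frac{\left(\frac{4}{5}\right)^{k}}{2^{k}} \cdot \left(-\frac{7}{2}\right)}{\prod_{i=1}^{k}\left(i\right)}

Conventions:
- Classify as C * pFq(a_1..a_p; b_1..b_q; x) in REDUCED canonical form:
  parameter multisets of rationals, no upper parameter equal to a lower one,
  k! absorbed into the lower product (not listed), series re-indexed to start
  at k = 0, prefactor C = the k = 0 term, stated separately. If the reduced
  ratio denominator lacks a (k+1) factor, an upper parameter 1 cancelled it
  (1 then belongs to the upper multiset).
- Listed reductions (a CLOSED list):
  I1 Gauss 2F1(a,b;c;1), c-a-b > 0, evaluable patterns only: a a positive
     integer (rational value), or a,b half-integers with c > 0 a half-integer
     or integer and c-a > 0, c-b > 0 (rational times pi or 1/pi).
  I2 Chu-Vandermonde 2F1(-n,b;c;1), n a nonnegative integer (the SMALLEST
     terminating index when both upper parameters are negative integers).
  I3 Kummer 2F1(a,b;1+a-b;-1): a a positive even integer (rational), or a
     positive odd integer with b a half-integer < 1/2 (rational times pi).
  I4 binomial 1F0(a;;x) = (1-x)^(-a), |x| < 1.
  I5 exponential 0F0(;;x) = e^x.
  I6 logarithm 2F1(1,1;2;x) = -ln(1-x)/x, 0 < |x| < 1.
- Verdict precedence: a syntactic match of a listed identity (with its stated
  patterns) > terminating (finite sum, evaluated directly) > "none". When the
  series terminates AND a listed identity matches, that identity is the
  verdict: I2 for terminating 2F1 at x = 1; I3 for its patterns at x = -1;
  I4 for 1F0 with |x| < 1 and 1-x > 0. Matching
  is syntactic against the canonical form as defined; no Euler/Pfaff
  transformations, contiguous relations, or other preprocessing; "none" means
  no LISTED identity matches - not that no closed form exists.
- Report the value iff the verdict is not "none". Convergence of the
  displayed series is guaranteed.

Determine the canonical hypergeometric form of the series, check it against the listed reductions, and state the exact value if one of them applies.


With C = -\frac{7}{2}: the canonical form is 0F0(-; -; \frac{2}{5}). Verdict: this is the I5 exponential reduction (the 0F0 exponential series at x = \frac{2}{5}). Its exact value is \left(-\frac{7}{2}\right) \cdot e^{\frac{2}{5}}.

The tell: from the first term -\frac{7}{2}: the product of the first k integers (prefactor -7/2) is k!.
Step ratio: r(k) = \frac{2}{5} * 1 / [(k+1)] - rational in k. x = \frac{2}{5}; t_0 = -\frac{7}{2}; negate the roots.


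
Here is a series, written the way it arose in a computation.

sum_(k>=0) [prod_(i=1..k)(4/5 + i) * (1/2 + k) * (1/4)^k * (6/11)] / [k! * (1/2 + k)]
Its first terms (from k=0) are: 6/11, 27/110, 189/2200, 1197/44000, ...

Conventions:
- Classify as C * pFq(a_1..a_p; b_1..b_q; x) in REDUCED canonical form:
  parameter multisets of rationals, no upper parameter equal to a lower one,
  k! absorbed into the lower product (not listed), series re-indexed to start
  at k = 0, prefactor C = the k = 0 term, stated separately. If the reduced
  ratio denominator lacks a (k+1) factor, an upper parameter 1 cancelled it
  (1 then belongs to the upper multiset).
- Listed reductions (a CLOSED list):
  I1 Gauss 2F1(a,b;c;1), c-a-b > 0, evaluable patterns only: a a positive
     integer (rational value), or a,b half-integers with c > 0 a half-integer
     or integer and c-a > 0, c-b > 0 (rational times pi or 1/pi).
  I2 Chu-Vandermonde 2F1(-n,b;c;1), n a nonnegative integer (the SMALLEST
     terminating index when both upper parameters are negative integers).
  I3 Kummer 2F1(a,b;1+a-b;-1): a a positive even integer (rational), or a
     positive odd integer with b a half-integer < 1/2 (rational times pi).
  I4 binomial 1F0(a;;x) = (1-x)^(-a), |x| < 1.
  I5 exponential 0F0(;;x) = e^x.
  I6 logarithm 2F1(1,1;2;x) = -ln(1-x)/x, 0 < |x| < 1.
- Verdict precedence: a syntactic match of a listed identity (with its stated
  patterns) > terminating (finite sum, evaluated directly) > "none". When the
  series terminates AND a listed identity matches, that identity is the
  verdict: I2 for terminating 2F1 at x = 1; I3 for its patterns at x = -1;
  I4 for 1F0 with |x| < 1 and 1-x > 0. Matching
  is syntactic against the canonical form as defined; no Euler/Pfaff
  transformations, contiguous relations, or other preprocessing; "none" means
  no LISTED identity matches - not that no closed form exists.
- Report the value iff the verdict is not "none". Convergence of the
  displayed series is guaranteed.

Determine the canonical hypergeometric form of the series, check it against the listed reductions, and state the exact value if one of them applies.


Canonical form: C = 6/11 times 1F0 with upper {9/5}, lower {-}, x = 1/4. Verdict (x = 1/4): the I4 binomial reduction applies (the 1F0 binomial series: exponent -9/5, x = 1/4). Sum: (6/11) * (3/4)^(-9/5).

The tell: t_0 = 6/11 here, and the running product (C = 6/11) telescopes to a rising factorial.
Ratio: r(k) = (1/4) * (k+9/5) / [(k+1)] - rational in k, leading ratio (1/4); with t_0 = 6/11, classification follows.


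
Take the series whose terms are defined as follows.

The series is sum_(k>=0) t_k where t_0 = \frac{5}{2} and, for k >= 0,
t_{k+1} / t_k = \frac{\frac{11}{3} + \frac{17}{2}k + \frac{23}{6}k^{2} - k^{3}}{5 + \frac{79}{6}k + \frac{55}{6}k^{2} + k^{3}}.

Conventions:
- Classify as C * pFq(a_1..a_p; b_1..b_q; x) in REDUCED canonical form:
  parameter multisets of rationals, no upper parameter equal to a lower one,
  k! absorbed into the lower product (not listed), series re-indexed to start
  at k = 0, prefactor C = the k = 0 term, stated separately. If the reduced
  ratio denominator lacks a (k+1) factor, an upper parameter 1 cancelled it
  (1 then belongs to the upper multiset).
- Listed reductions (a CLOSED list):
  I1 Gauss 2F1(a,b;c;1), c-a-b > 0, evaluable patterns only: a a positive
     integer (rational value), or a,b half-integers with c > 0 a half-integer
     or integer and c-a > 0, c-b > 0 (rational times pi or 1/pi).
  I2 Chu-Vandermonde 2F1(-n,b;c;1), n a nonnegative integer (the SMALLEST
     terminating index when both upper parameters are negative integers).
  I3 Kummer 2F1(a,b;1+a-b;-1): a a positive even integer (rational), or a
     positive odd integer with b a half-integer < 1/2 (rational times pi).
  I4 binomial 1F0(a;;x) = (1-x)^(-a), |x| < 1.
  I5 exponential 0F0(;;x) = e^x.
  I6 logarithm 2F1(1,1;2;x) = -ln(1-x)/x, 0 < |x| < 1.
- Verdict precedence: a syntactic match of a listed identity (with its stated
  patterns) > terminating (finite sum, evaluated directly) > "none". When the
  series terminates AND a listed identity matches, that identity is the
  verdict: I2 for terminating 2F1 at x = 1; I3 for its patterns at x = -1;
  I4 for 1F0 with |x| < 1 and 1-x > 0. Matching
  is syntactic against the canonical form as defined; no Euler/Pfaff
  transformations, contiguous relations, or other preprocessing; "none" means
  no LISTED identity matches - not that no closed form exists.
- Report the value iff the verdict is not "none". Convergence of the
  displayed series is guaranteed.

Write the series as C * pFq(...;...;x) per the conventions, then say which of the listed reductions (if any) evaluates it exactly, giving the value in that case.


Classification (C = \frac{5}{2}): 2F1 with upper {-\frac{11}{2}, 1}, lower {\frac{15}{2}}, argument x = -1. Verdict: Kummer (I3) matches (x = -1; c = \frac{15}{2} equals 1+a-b for upper {-\frac{11}{2}, 1}: listed pattern). Value: \frac{15015}{8192} \cdot \pi.

Key observation: with t_0 = \frac{5}{2}, the expanded ratio factors over Q; C = 5/2, x = -1, roots give parameters.
Consecutive-term ratio: r(k) = -1 * (k-\frac{11}{2}) (k+1) / [(k+\frac{15}{2}) (k+1)] - poly over poly, x = -1 from leading terms; C = \frac{5}{2} at k = 0.


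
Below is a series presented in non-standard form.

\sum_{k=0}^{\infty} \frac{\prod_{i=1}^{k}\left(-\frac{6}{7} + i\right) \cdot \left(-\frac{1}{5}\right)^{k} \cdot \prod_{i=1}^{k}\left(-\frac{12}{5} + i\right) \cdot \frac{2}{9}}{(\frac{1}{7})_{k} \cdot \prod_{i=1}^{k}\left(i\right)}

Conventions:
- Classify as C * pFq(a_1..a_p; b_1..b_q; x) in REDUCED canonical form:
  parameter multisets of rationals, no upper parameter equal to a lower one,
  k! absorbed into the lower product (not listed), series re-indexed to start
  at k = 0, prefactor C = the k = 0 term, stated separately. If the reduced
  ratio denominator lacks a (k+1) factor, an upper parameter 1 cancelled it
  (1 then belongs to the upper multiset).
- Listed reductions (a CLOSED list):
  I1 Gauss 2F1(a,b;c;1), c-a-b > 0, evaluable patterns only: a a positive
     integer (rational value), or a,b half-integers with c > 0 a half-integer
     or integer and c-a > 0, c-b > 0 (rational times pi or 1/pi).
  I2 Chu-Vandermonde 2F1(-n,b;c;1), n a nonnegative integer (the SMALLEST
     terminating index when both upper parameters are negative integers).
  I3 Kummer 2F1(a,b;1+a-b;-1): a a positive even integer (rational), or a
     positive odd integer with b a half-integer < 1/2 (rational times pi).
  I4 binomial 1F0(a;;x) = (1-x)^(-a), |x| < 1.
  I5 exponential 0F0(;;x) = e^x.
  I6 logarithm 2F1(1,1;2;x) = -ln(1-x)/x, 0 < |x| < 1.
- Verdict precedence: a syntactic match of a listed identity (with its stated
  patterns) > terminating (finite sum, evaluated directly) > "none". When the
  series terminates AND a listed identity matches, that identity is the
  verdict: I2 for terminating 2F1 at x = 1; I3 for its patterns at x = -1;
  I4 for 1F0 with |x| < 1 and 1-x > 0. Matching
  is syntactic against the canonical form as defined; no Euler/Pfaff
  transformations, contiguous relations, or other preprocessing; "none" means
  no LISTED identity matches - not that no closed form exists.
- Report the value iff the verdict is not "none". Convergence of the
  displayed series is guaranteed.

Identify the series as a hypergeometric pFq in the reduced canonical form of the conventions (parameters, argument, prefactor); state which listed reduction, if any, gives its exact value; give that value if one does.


First insight: with t_0 = \frac{2}{9}, the product of the first k integers (prefactor 2/9) is k!.
Adjacent-term ratio: r(k) = -\frac{1}{5} * (k-\frac{7}{5}) / [(k+1)] ; factor over Q: parameters, x = -\frac{1}{5}, and C = \frac{2}{9}.

This is \frac{2}{9} * 1F0(-\frac{7}{5}; -; -\frac{1}{5}) in reduced canonical form. Verdict: the binomial series (I4) fires (the 1F0 binomial series: exponent 7/5, x = -\frac{1}{5}). Hence: \frac{2}{9} \cdot \left(\frac{6}{5}\right)^{\frac{7}{5}}.


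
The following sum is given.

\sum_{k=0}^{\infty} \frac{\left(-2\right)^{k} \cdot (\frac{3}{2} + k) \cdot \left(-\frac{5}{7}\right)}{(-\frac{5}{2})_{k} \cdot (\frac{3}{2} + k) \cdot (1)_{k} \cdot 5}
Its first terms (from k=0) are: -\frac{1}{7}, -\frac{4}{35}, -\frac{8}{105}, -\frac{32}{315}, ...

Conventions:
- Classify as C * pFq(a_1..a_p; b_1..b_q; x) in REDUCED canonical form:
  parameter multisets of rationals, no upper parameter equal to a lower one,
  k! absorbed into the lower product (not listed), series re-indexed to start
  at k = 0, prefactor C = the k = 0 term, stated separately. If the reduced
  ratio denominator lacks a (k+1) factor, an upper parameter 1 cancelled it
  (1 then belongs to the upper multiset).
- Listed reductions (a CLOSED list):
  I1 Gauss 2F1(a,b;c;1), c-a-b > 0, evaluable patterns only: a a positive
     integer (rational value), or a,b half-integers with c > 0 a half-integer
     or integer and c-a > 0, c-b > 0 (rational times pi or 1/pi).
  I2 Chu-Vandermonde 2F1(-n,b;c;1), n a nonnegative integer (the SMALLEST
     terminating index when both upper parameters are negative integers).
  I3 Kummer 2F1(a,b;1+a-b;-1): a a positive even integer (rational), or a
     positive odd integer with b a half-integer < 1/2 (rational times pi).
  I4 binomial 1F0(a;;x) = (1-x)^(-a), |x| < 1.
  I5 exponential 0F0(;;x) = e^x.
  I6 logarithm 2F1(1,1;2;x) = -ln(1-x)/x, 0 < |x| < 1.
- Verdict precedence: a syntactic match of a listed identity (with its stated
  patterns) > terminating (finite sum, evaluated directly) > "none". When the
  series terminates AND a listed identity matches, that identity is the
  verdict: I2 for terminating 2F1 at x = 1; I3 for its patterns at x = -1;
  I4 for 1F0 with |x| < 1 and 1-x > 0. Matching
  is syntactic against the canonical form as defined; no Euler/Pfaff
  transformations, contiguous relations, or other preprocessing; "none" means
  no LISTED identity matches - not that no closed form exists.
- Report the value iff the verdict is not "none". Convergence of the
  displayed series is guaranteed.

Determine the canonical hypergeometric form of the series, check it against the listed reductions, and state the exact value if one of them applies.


The series (x = -2) is 0F1: upper {-}, lower {-\frac{5}{2}}, prefactor -\frac{1}{7}. Verdict: no listed reduction: x = -2 and upper {-} fail every I1-I6 pattern.

First insight: x = -2 and the constant factors (C = -1/7, x = -2) combine into one prefactor.
Ratio: r(k) = -2 * 1 / [(k-\frac{5}{2}) (k+1)] - rational in k. x = -2; t_0 = -\frac{1}{7}; negate the roots.


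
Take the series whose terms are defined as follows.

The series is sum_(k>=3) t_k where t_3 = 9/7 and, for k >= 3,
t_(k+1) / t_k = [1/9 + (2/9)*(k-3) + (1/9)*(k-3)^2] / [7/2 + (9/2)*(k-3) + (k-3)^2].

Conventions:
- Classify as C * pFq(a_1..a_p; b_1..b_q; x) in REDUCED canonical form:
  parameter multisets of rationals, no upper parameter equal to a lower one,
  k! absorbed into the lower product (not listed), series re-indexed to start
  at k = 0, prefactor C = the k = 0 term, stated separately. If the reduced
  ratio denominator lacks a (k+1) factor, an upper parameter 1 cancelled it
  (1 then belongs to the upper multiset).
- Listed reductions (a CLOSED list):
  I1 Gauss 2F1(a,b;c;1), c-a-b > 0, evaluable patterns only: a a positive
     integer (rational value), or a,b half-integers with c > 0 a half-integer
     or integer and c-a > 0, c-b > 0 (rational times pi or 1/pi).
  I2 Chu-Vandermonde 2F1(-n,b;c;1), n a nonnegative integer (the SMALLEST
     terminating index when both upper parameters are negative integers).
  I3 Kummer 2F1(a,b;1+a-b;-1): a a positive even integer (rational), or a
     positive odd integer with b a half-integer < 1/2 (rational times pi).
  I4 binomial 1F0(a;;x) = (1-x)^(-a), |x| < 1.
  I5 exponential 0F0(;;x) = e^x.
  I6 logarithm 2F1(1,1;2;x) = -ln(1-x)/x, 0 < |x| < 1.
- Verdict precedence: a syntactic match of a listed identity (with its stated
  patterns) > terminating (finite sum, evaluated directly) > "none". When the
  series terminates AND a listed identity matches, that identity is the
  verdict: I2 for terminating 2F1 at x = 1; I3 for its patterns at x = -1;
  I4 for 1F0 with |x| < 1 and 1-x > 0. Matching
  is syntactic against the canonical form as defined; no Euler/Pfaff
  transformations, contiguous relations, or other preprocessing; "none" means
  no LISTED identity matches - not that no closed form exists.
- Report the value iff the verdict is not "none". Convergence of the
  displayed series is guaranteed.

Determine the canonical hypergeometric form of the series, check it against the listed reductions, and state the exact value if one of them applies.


Prefactor 9/7, argument 1/9: 2F1 with upper {1, 1} over lower {7/2}. Verdict: no listed reduction: x = 1/9 and upper {1, 1} fail every I1-I6 pattern.

Structural cue: t_0 being 9/7, roots of the ratio polynomials (C = 9/7) are the negated parameters.
Step ratio: r(k) = (1/9) * (k+1) (k+1) / [(k+7/2) (k+1)] - poly over poly, x = (1/9) from leading terms; C = 9/7 at k = 0.


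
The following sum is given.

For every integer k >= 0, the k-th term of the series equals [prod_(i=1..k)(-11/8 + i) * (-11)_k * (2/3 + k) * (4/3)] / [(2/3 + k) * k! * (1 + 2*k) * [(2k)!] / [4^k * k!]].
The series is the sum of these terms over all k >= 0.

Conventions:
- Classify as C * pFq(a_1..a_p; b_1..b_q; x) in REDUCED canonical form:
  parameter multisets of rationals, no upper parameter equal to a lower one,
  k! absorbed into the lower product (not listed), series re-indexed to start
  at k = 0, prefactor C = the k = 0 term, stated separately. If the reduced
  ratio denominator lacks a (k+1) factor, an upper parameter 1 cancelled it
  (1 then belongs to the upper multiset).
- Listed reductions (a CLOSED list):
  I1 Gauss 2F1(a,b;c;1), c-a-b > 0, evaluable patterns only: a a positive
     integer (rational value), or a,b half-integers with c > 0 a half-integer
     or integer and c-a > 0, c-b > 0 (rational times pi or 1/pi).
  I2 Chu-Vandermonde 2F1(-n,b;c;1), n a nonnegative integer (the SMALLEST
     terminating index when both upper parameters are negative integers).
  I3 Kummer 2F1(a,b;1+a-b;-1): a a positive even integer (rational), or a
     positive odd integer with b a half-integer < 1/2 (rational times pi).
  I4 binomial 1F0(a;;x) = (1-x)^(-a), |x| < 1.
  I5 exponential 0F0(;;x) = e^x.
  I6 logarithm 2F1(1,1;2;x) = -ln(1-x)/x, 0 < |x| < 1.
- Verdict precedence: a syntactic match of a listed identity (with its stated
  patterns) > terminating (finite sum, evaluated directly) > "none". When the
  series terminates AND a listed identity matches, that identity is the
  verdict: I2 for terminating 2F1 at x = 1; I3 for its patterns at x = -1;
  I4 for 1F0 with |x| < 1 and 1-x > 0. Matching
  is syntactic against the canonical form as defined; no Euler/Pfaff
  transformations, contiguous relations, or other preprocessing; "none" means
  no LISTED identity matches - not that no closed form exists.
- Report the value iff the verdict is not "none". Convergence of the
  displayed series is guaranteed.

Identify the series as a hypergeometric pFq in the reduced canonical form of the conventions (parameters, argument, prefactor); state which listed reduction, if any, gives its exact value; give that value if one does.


Reduced: x = 1, 2F1, upper = {-11, -3/8}, lower = {3/2}, C = 4/3. Verdict at x = 1: the Chu-Vandermonde identity I2 matches (terminating 2F1 at x = 1 with n = 11, b = -3/8, c = 3/2). Sum: 1184985385/374341632.

Key observation: with t_0 = 4/3, the lower (2k+1) factor (C = 4/3) shifts a half-integer Pochhammer.
Ratio: r(k) = 1 * (k-11) (k-3/8) / [(k+3/2) (k+1)] - poly over poly, x = 1 from leading terms; C = 4/3 at k = 0.


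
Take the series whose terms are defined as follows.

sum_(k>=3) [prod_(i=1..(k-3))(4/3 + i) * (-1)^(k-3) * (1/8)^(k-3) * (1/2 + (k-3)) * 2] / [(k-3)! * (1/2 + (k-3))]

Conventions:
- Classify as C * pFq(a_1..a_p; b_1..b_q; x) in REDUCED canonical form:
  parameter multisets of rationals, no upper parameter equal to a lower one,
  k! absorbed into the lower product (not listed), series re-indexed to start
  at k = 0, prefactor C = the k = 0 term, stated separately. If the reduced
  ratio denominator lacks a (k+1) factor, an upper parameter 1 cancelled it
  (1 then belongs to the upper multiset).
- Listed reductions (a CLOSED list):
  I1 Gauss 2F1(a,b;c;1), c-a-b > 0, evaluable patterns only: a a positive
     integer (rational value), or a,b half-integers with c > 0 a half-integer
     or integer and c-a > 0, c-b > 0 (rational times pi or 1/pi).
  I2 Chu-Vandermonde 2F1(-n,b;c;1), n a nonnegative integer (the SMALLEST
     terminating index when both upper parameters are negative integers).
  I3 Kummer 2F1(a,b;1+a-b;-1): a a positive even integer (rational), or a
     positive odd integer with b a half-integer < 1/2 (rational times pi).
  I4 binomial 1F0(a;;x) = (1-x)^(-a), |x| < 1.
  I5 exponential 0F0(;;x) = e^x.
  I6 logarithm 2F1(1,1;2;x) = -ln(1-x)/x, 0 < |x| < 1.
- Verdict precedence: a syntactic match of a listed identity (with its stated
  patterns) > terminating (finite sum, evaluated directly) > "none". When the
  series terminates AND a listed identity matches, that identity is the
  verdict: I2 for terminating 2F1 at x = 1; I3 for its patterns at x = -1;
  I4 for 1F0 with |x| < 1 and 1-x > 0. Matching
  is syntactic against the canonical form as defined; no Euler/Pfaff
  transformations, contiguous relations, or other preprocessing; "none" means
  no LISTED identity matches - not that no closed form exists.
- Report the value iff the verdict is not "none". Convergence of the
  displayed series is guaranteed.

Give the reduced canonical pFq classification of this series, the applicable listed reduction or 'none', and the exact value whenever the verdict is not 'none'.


x = -1/8 here; the reduced form reads 1F0, upper {7/3}, lower {-}, C = 2. Verdict: the I4 binomial reduction applies (the 1F0 binomial series: exponent -7/3, x = -1/8). Sum: 2 * (9/8)^(-7/3).

The tell: t_0 = 2 here, and k + 1/2 divides numerator and denominator alike; C = 2 after cancelling.
Term ratio: r(k) = (-1/8) * (k+7/3) / [(k+1)] - poly over poly, x = (-1/8) from leading terms; C = 2 at k = 0.


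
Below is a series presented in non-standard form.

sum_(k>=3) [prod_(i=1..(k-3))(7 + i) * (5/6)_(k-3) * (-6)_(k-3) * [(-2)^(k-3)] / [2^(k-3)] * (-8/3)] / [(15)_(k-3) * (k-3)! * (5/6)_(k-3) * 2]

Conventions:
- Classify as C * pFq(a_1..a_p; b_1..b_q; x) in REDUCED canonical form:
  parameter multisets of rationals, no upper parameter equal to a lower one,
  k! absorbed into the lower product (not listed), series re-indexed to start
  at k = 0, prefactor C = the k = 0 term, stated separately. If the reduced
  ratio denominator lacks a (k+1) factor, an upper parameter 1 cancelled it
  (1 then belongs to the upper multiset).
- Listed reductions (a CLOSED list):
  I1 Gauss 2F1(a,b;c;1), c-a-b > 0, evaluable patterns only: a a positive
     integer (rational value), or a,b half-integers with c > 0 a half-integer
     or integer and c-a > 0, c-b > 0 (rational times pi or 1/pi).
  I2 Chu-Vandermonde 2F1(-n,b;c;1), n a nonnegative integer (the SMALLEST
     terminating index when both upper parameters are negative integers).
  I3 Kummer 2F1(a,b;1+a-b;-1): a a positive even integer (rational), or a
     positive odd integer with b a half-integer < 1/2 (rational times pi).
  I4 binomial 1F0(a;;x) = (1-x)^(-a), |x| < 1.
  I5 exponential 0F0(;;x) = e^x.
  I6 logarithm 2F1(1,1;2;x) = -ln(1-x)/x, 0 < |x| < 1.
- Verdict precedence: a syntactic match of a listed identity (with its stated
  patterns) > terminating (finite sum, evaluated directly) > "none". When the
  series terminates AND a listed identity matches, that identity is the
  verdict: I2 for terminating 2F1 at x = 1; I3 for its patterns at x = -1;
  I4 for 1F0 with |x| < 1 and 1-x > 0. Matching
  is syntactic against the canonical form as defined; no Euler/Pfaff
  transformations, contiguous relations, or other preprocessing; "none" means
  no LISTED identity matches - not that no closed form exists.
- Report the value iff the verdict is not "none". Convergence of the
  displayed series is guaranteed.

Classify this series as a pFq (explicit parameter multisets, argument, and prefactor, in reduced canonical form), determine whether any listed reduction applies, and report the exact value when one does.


With C = -4/3: the canonical form is 2F1(-6, 8; 15; -1). Verdict: the Kummer evaluation I3 matches (x = -1; c = 15 equals 1+a-b for upper {-6, 8}: listed pattern). Sum: -286/15.

Key step: x = (-1) and the two k-th powers (C = -4/3, x = -1) combine into one argument.
Step ratio: r(k) = (-1) * (k-6) (k+8) / [(k+15) (k+1)] - rational; roots negated = parameters, x = (-1), C = -4/3.


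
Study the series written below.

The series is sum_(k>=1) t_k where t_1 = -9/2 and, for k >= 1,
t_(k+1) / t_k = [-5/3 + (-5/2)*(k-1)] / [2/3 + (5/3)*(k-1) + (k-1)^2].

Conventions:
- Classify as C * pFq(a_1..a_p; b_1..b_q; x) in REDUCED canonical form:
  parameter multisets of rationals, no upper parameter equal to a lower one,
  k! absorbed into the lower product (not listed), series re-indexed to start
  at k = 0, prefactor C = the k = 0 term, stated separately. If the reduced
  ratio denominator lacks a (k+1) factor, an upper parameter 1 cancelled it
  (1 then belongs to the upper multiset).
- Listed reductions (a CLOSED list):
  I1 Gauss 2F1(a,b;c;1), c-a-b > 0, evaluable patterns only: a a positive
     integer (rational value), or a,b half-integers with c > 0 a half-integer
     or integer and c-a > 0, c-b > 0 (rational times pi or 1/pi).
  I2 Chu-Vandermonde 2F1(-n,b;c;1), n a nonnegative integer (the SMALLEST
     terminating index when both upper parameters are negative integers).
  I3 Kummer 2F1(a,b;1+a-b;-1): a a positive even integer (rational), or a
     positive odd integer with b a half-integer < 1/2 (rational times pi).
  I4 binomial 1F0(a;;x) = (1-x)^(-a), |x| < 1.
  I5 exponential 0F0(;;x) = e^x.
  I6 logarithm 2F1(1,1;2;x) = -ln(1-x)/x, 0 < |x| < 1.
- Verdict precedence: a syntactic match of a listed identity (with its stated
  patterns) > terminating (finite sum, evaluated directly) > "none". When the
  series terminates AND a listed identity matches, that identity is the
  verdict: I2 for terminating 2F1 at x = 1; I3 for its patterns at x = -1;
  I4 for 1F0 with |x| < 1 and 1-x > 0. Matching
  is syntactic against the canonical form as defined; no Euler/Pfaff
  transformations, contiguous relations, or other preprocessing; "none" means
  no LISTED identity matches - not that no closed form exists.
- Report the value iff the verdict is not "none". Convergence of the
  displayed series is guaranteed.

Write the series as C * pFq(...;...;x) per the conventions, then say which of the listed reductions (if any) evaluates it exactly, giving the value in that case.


x = -5/2 here; the reduced form reads 0F0, upper {-}, lower {-}, C = -9/2. Verdict: this is exponential (I5) (the 0F0 exponential series at x = -5/2). Hence: (-9/2) * e^(-5/2).

The tell: x = (-5/2) and cancel k + 2/3 from the displayed ratio first; then C = -9/2, x = -5/2.
Consecutive-term ratio: r(k) = (-5/2) * 1 / [(k+1)] - rational in k. x = (-5/2); t_0 = -9/2; negate the roots.


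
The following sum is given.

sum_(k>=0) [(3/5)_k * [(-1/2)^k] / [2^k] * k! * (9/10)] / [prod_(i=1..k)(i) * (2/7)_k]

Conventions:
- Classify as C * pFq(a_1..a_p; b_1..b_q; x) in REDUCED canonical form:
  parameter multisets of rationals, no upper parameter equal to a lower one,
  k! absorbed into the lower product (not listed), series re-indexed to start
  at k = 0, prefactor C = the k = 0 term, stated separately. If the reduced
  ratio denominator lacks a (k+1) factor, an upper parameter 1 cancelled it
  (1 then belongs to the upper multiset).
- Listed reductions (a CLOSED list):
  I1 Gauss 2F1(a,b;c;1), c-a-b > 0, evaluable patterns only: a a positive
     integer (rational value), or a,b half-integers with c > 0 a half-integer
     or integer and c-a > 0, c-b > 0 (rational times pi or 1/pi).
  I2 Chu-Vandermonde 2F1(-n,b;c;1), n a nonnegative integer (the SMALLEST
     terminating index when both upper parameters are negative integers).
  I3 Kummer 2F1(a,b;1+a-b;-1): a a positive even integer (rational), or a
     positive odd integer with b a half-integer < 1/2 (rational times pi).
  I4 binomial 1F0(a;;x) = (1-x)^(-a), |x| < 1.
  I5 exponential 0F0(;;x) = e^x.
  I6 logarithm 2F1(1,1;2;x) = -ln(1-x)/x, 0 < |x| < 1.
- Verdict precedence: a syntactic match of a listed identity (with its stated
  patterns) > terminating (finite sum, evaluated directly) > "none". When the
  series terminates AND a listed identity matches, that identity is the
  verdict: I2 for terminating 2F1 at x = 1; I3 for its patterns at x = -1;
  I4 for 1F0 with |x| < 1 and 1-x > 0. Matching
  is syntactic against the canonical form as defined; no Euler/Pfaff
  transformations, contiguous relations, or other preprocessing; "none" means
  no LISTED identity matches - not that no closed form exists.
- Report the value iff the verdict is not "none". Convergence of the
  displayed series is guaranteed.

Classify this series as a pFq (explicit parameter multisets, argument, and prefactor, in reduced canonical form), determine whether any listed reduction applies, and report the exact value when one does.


With C = 9/10: the canonical form is 2F1(3/5, 1; 2/7; -1/4). Verdict: none. A 2F1 with upper {3/5, 1} fits none of I1-I6 at x = -1/4; the sum runs forever.

Structural cue: with t_0 = 9/10, the product of the first k integers (C = 9/10, x = -1/4) is k!.
Consecutive-term ratio: r(k) = (-1/4) * (k+3/5) (k+1) / [(k+2/7) (k+1)] - poly over poly, x = (-1/4) from leading terms; C = 9/10 at k = 0.


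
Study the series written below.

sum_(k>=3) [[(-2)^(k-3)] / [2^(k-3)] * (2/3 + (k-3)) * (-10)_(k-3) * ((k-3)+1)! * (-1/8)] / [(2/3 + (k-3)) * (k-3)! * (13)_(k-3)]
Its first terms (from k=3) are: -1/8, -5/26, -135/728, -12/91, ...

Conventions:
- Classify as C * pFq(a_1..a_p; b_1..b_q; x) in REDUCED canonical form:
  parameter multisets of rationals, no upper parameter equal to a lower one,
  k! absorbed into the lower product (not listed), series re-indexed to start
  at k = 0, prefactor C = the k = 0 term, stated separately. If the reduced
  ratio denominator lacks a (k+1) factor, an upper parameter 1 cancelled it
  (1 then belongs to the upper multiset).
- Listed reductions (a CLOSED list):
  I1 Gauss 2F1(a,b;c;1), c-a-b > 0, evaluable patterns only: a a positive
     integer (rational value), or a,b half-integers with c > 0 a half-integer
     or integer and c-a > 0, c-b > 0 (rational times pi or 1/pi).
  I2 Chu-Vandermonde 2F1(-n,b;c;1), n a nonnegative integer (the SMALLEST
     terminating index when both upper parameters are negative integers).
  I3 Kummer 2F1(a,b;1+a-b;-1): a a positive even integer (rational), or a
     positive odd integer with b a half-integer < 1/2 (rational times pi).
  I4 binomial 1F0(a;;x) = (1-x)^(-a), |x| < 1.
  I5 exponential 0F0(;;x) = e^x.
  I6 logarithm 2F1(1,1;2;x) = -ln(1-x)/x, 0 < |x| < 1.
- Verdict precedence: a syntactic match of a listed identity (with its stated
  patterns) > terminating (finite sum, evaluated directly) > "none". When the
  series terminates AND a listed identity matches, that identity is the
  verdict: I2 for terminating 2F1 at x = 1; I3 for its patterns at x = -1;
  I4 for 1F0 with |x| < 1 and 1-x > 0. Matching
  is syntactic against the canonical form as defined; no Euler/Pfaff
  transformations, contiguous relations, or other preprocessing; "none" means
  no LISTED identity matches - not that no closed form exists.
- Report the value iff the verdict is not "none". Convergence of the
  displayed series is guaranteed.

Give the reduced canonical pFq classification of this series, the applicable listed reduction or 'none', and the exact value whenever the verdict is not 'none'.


With C = -1/8: the canonical form is 2F1(-10, 2; 13; -1). Verdict: this is Kummer (I3) (x = -1; c = 13 equals 1+a-b for upper {-10, 2}: listed pattern). Sum: -3/4.

First insight: x = (-1) and the factorial ratio (C = -1/8) (k+a-1)!/(a-1)! is a rising factorial (a)_k.
Consecutive-term ratio: r(k) = (-1) * (k-10) (k+2) / [(k+13) (k+1)] - poly over poly, x = (-1) from leading terms; C = -1/8 at k = 0.


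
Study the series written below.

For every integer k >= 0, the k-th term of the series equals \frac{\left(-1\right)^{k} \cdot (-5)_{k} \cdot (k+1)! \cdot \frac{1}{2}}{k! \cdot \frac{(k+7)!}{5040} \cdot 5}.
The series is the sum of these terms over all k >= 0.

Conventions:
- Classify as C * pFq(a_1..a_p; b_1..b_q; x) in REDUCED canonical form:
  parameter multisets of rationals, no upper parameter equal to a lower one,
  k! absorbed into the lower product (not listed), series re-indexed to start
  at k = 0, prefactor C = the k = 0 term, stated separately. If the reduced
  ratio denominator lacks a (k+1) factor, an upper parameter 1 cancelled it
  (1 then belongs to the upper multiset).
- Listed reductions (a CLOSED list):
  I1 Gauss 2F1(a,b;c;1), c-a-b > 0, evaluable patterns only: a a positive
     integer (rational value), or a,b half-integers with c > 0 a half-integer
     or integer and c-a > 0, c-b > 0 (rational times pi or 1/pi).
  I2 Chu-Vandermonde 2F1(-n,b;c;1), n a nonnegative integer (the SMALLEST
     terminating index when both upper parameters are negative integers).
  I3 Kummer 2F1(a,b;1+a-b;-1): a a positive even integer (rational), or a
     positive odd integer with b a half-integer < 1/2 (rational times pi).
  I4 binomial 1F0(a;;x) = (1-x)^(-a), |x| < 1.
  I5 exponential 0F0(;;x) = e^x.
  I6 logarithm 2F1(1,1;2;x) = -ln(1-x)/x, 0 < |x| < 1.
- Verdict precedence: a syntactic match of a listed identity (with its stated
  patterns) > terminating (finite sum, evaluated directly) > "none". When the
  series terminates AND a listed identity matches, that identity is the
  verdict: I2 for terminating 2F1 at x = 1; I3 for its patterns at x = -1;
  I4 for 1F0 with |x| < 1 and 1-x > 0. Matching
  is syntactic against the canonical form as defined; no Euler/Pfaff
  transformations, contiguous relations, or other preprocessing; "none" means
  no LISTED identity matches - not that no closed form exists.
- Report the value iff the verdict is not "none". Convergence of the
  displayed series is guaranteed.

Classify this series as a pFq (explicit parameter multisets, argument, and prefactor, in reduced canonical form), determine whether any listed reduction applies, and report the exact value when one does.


With C = \frac{1}{10}: the canonical form is 2F1(-5, 2; 8; -1). Verdict: the Kummer evaluation I3 fires (x = -1; c = 8 equals 1+a-b for upper {-5, 2}: listed pattern). Its exact value is \frac{7}{20}.

First insight: t_0 being \frac{1}{10}, the denominator's factorial ratio (prefactor 1/10) is a lower Pochhammer.
Consecutive-term ratio: r(k) = -1 * (k-5) (k+2) / [(k+8) (k+1)] - poly over poly, x = -1 from leading terms; C = \frac{1}{10} at k = 0.


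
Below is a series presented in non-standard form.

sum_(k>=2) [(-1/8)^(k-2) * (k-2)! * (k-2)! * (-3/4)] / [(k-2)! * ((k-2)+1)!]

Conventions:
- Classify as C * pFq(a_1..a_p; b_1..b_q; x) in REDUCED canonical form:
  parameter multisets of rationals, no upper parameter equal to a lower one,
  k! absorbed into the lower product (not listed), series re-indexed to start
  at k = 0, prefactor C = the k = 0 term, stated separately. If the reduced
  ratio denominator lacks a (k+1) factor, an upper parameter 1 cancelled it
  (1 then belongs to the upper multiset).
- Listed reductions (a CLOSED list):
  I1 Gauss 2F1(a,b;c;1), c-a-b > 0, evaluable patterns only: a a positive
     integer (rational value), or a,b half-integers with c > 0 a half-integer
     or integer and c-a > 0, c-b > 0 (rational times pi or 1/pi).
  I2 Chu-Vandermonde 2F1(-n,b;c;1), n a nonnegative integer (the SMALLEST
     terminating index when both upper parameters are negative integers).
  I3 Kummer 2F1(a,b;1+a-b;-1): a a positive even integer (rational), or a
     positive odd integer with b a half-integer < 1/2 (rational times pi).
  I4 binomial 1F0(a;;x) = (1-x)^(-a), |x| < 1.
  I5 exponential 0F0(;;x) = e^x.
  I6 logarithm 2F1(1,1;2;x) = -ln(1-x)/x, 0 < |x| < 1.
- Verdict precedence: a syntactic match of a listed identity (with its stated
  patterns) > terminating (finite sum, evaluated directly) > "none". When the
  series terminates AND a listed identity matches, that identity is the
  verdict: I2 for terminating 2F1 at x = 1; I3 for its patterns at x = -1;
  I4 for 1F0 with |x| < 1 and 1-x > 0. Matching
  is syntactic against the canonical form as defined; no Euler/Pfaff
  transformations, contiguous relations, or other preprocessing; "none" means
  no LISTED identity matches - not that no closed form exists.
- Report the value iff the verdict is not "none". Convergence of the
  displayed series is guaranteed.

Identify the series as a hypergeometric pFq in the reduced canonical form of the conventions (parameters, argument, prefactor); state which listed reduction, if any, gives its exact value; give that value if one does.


x = -1/8 here; the reduced form reads 2F1, upper {1, 1}, lower {2}, C = -3/4. Verdict at x = -1/8: logarithm (I6) matches (the logarithm: parameters (1,1;2), x = -1/8). Hence: (-6) * ln(9/8).

Key observation: from the first term -3/4: the denominator's factorial ratio (C = -3/4, x = -1/8) is a lower Pochhammer.
Adjacent-term ratio: r(k) = (-1/8) * (k+1) (k+1) / [(k+2) (k+1)] - rational; roots negated = parameters, x = (-1/8), C = -3/4.


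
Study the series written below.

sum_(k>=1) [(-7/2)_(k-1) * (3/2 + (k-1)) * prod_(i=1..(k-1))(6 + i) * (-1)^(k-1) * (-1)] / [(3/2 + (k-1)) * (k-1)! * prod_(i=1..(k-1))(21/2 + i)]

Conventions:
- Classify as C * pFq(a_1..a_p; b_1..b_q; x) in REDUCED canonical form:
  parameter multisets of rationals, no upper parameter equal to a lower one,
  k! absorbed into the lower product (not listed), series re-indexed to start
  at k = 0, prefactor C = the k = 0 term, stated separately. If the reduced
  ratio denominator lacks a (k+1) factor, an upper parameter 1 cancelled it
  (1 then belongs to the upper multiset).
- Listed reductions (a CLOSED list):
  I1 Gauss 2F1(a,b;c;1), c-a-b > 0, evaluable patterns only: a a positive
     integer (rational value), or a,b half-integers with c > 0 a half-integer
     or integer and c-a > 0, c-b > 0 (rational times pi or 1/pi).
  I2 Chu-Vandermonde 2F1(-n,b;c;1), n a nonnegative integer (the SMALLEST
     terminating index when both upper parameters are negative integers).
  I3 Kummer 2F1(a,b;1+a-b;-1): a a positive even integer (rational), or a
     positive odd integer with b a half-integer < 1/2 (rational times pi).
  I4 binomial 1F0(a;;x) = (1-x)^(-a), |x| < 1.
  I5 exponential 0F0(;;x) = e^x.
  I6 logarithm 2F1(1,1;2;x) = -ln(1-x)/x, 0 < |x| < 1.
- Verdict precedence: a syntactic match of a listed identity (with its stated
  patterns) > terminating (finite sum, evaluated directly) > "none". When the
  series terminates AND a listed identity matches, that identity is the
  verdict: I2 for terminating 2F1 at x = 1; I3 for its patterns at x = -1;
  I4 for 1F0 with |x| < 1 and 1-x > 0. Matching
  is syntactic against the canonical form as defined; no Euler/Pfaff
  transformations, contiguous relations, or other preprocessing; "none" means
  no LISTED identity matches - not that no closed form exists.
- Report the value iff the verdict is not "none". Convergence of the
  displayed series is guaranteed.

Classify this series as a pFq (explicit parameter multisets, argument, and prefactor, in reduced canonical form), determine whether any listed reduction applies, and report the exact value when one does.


Reduced: x = -1, 2F1, upper = {-7/2, 7}, lower = {23/2}, C = -1. Verdict: the Kummer evaluation I3 fires (x = -1; c = 23/2 equals 1+a-b for upper {-7/2, 7}: listed pattern). Hence: (-14549535/8388608) * pi.

Structural cue: x = (-1) and the running product (prefactor -1) telescopes to a rising factorial.
Adjacent-term ratio: r(k) = (-1) * (k-7/2) (k+7) / [(k+23/2) (k+1)] - rational in k. x = (-1); t_0 = -1; negate the roots.
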